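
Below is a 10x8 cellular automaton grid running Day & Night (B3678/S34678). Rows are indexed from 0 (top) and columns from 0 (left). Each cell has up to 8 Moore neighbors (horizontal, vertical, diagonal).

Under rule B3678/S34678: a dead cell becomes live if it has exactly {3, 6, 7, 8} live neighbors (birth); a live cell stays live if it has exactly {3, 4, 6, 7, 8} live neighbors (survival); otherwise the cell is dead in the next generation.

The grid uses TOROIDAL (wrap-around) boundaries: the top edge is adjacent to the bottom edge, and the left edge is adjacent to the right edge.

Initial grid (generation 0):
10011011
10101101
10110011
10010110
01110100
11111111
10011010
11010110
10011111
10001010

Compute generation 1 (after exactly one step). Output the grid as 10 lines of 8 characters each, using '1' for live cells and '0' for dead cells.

Simulating step by step:
Generation 0 (given above): 49 live cells
Generation 1: 50 live cells
(generation 1 grid is the final answer)

Answer: 10011111
00111111
10110001
10110110
00101010
10111011
01101101
11011101
10110101
11000101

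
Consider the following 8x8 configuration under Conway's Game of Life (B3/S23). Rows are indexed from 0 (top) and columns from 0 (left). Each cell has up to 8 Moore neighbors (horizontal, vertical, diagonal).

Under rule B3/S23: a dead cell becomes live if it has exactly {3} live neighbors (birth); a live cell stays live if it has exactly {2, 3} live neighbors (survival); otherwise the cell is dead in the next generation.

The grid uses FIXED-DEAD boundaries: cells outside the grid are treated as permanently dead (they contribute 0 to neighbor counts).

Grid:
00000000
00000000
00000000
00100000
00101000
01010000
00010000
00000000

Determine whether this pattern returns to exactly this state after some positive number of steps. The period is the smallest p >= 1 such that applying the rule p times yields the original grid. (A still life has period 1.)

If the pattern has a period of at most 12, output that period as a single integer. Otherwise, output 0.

Answer: 2

Derivation:
Simulating and comparing each generation to the original:
Gen 0 (original, given above): 6 live cells
Gen 1: 6 live cells, differs from original
Gen 2: 6 live cells, MATCHES original -> period = 2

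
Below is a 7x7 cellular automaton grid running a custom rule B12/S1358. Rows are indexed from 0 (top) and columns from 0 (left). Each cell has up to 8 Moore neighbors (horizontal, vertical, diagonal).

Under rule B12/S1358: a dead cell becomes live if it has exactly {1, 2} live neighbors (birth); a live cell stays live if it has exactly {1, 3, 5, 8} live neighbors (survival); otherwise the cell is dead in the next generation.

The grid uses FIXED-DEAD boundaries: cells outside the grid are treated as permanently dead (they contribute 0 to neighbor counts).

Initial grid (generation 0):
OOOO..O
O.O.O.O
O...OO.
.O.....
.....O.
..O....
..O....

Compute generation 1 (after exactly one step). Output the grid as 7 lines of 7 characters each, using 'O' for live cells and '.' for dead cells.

Simulating step by step:
Generation 0 (given above): 16 live cells
Generation 1: 30 live cells
(generation 1 grid is the final answer)

Answer: ..OOO.O
O.O.O..
..O..OO
OOOO..O
OOOOO.O
.OOOOOO
.OOO...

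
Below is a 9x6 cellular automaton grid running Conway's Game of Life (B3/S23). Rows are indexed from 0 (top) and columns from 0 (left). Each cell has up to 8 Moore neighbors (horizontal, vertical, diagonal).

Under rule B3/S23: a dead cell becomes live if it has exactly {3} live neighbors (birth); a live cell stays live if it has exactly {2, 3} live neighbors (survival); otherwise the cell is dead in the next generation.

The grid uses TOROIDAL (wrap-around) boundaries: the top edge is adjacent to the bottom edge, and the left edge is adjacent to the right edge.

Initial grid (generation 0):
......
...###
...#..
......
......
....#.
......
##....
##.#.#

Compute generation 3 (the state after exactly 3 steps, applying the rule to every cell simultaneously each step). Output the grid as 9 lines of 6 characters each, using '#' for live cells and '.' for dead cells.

Answer: ......
...##.
...##.
......
......
......
......
......
.##...

Derivation:
Simulating step by step:
Generation 0 (given above): 11 live cells
Generation 1: 11 live cells
..##..
...##.
...#..
......
......
......
......
.##..#
.##..#
Generation 2: 7 live cells
.#....
....#.
...##.
......
......
......
......
.##...
....#.
Generation 3: 6 live cells
(generation 3 grid is the final answer)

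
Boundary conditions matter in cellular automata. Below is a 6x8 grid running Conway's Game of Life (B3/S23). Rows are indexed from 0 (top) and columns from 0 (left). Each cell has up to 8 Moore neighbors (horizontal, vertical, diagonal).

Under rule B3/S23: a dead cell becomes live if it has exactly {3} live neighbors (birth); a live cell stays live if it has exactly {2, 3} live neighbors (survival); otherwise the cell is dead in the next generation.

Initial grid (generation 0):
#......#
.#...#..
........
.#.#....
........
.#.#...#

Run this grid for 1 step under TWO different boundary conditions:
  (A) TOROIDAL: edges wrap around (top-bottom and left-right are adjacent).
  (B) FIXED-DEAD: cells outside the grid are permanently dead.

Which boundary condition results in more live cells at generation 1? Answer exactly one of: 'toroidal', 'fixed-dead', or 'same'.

Under TOROIDAL boundary, generation 1:
.##...##
#.......
..#.....
........
#.......
.......#
Population = 8

Under FIXED-DEAD boundary, generation 1:
........
........
..#.....
........
........
........
Population = 1

Comparison: toroidal=8, fixed-dead=1 -> toroidal

Answer: toroidal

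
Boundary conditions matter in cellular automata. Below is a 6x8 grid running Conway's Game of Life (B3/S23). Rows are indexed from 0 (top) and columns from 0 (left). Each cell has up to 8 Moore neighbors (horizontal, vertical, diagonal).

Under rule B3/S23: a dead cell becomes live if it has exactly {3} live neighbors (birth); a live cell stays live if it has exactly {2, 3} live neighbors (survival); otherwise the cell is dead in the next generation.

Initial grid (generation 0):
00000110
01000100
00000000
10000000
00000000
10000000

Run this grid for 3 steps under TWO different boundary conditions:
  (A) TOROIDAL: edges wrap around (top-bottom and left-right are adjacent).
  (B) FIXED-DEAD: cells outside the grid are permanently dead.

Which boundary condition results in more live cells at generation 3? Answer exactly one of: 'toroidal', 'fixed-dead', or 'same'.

Answer: same

Derivation:
Under TOROIDAL boundary, generation 3:
00000110
00000110
00000000
00000000
00000000
00000000
Population = 4

Under FIXED-DEAD boundary, generation 3:
00000110
00000110
00000000
00000000
00000000
00000000
Population = 4

Comparison: toroidal=4, fixed-dead=4 -> same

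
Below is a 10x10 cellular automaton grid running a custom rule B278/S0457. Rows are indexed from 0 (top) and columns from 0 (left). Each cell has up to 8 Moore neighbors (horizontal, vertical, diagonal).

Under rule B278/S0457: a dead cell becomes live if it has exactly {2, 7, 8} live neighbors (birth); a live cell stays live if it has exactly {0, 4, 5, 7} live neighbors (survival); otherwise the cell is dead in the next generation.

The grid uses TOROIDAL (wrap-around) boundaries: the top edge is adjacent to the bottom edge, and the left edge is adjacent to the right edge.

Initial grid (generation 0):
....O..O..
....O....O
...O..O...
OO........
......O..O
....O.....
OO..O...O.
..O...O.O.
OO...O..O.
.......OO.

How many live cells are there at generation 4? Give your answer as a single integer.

Simulating step by step:
Generation 0 (given above): 24 live cells
Generation 1: 34 live cells
...O.OO..O
......OOOO
.OO.OOO..O
..O..OOO.O
.O...OO...
.O.O...OO.
..O.......
...OO.....
..O.......
OO..OO....
Generation 2: 21 live cells
.OO..OO...
.O....OOO.
.....O....
..........
...O..O..O
O...OO....
.O.....OO.
.O........
O.........
.........O
Generation 3: 26 live cells
.........O
O...O.O...
........O.
....OOO...
O.........
.OOO......
..O.OOO..O
..O....OOO
.O.......O
..O..OO...
Generation 4: 26 live cells
OO.OO..O..
....OOOOO.
...O....OO
.......O.O
......O...
......O..O
..O.......
....O...O.
...O.O....
.O......OO
Population at generation 4: 26

Answer: 26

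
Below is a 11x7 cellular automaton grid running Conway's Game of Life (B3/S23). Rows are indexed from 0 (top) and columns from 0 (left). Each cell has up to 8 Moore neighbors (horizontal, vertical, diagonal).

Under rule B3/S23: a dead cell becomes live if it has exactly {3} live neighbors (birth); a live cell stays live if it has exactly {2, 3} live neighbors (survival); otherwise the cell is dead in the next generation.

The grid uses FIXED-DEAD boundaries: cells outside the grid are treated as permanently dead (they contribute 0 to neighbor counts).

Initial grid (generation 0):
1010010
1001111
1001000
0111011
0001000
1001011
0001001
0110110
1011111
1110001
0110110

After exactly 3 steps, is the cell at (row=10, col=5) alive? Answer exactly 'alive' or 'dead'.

Answer: dead

Derivation:
Simulating step by step:
Generation 0 (given above): 40 live cells
Generation 1: 30 live cells
0101011
1011011
1000000
0101000
0101000
0011011
0101001
0100000
1000001
1000001
1011010
Generation 2: 34 live cells
0101011
1011011
1001100
1100000
0101000
0101011
0101111
1110000
1100000
1000011
0100000
Generation 3: 27 live cells
0101011
1000001
1001110
1101100
0100100
1101001
0001001
0001110
0010000
1000000
0000000

Cell (10,5) at generation 3: 0 -> dead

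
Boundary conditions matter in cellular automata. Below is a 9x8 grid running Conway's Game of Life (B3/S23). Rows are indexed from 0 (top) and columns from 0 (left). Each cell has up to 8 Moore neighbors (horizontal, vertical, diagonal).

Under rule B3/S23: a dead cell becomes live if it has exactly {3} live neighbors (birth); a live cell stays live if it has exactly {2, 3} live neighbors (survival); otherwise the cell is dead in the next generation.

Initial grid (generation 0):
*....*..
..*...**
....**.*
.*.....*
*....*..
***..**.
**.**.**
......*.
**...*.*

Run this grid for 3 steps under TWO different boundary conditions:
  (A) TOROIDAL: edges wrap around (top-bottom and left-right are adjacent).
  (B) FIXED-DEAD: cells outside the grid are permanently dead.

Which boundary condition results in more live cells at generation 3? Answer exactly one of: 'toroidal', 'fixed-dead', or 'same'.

Answer: toroidal

Derivation:
Under TOROIDAL boundary, generation 3:
.*.*....
*......*
*......*
....*...
...****.
...*.*..
..*.**..
*.*...**
......**
Population = 22

Under FIXED-DEAD boundary, generation 3:
........
......*.
.....*..
....*...
.****.*.
..**..*.
...**...
....**..
........
Population = 15

Comparison: toroidal=22, fixed-dead=15 -> toroidal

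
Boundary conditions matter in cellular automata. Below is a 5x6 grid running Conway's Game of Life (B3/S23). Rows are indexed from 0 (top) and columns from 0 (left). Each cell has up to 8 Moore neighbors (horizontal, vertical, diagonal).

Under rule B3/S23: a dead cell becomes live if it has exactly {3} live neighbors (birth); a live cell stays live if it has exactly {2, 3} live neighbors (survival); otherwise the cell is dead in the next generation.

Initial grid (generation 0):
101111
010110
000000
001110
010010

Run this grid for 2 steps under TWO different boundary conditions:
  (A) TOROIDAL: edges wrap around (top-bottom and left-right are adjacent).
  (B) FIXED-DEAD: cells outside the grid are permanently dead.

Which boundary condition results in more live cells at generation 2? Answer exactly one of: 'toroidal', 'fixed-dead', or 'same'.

Answer: toroidal

Derivation:
Under TOROIDAL boundary, generation 2:
000001
110000
011100
011100
111101
Population = 14

Under FIXED-DEAD boundary, generation 2:
011000
011000
001110
001010
001010
Population = 11

Comparison: toroidal=14, fixed-dead=11 -> toroidal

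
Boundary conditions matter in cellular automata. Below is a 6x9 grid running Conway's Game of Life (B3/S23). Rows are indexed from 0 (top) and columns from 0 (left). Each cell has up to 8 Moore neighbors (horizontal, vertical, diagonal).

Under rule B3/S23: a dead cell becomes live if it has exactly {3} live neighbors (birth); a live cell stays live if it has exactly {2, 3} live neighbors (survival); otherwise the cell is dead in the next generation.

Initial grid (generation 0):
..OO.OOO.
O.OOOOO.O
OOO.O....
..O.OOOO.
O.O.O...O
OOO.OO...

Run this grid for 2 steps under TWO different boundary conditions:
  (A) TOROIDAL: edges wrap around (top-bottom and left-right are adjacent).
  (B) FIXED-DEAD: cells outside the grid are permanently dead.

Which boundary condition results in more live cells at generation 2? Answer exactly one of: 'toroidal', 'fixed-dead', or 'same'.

Under TOROIDAL boundary, generation 2:
O......O.
O.......O
OO.....O.
O..O..OO.
O..O.....
OO....OO.
Population = 17

Under FIXED-DEAD boundary, generation 2:
.O.......
O........
O........
O..O..OO.
O.O.O..O.
...O.....
Population = 12

Comparison: toroidal=17, fixed-dead=12 -> toroidal

Answer: toroidal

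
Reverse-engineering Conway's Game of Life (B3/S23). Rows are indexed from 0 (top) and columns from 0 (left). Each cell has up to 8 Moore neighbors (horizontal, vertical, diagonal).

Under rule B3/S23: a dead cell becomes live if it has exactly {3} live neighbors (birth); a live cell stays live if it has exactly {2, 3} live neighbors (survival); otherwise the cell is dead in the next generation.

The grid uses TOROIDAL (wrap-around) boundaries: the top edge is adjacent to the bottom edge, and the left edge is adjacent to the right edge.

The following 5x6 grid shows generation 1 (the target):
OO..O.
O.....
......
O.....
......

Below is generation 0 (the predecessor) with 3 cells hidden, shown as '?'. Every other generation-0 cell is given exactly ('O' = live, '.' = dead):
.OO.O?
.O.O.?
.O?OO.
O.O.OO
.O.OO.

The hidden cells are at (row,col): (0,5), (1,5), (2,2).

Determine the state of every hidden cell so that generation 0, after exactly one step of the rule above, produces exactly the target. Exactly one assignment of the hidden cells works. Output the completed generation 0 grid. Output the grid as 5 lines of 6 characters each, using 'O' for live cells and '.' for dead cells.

Answer: .OO.O.
.O.O..
.OOOO.
O.O.OO
.O.OO.

Derivation:
Hidden generation-0 cells (in order): (0,5), (1,5), (2,2).
A hidden cell only influences target cells in its own 3x3 neighborhood. Try each of the 2^3 = 8 assignments, step the completed generation 0 forward once under B3/S23, and compare with the target:
  (0,5)=. (1,5)=. (2,2)=. -> step gives (1,1)='O' but target has '.' -> reject
  (0,5)=. (1,5)=. (2,2)=O -> step reproduces the target at every cell -> ACCEPT
  (0,5)=. (1,5)=O (2,2)=. -> step gives (0,0)='.' but target has 'O' -> reject
  (0,5)=. (1,5)=O (2,2)=O -> step gives (0,0)='.' but target has 'O' -> reject
  (0,5)=O (1,5)=. (2,2)=. -> step gives (0,0)='.' but target has 'O' -> reject
  (0,5)=O (1,5)=. (2,2)=O -> step gives (0,0)='.' but target has 'O' -> reject
  (0,5)=O (1,5)=O (2,2)=. -> step gives (0,0)='.' but target has 'O' -> reject
  (0,5)=O (1,5)=O (2,2)=O -> step gives (0,0)='.' but target has 'O' -> reject
Unique solution: (0,5)=dead, (1,5)=dead, (2,2)=live.
Check: live-neighbor counts of every cell in the completed generation 0:
335532
347542
445544
355754
445545
Applying B3/S23 to generation 0 with these counts gives:
OO..O.
O.....
......
O.....
......
which matches the target exactly.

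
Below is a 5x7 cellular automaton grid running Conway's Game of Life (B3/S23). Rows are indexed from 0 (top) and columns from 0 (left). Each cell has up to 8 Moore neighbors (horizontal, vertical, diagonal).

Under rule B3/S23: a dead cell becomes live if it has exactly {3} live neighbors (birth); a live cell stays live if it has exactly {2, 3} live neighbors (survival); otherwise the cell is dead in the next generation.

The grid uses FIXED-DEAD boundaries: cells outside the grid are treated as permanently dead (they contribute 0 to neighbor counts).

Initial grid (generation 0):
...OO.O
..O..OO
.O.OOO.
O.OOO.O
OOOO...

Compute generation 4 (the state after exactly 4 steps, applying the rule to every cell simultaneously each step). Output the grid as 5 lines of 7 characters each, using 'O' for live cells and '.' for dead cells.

Answer: ..OO...
...O...
O......
OO.....
.......

Derivation:
Simulating step by step:
Generation 0 (given above): 19 live cells
Generation 1: 9 live cells
...OO.O
..O...O
.O.....
O......
O...O..
Generation 2: 8 live cells
...O.O.
..OO.O.
.O.....
OO.....
.......
Generation 3: 8 live cells
..OO...
..OO...
OO.....
OO.....
.......
Generation 4: 6 live cells
(generation 4 grid is the final answer)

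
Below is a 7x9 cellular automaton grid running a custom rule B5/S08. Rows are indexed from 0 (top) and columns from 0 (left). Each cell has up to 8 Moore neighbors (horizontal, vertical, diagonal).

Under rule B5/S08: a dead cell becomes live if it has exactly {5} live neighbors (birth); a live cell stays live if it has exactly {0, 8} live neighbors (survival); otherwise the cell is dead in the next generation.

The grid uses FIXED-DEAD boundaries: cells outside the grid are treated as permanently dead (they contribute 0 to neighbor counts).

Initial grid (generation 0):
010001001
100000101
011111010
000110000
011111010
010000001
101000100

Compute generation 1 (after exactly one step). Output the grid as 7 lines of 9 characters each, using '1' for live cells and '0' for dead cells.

Answer: 000000000
000000000
000000000
000001000
000000000
001000000
000000100

Derivation:
Simulating step by step:
Generation 0 (given above): 25 live cells
Generation 1: 3 live cells
(generation 1 grid is the final answer)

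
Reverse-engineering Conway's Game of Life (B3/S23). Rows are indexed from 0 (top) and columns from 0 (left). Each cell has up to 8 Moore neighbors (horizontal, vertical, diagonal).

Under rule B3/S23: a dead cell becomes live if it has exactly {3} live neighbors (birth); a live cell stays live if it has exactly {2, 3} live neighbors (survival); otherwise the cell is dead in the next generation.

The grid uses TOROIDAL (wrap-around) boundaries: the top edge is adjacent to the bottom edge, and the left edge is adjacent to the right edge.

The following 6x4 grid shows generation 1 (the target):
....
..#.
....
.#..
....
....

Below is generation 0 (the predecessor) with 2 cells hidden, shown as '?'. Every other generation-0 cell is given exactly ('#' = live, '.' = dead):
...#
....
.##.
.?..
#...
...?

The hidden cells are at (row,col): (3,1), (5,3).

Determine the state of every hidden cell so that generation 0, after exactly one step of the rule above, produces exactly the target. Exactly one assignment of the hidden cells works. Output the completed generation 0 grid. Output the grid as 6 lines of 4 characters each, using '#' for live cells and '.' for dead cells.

Hidden generation-0 cells (in order): (3,1), (5,3).
A hidden cell only influences target cells in its own 3x3 neighborhood. Try each of the 2^2 = 4 assignments, step the completed generation 0 forward once under B3/S23, and compare with the target:
  (3,1)=. (5,3)=. -> step reproduces the target at every cell -> ACCEPT
  (3,1)=. (5,3)=# -> step gives (5,0)='#' but target has '.' -> reject
  (3,1)=# (5,3)=. -> step gives (2,1)='#' but target has '.' -> reject
  (3,1)=# (5,3)=# -> step gives (2,1)='#' but target has '.' -> reject
Unique solution: (3,1)=dead, (5,3)=dead.
Check: live-neighbor counts of every cell in the completed generation 0:
1010
2232
1111
2322
0101
2112
Applying B3/S23 to generation 0 with these counts gives:
....
..#.
....
.#..
....
....
which matches the target exactly.

Answer: ...#
....
.##.
....
#...
....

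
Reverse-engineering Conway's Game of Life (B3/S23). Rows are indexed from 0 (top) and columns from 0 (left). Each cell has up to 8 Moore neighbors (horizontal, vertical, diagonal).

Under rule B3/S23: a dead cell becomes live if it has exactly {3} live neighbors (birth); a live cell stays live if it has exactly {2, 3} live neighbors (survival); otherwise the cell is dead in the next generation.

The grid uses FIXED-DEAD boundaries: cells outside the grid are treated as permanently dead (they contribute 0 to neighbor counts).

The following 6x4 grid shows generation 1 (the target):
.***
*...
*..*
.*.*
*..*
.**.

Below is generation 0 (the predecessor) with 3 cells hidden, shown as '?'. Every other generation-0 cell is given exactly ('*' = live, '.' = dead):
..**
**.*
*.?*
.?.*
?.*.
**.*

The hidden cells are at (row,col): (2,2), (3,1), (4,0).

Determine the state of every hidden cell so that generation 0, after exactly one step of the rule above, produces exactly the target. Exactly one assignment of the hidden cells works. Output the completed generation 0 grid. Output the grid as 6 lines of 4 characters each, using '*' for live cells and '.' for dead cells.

Hidden generation-0 cells (in order): (2,2), (3,1), (4,0).
A hidden cell only influences target cells in its own 3x3 neighborhood. Try each of the 2^3 = 8 assignments, step the completed generation 0 forward once under B3/S23, and compare with the target:
  (2,2)=. (3,1)=. (4,0)=. -> step gives (1,1)='*' but target has '.' -> reject
  (2,2)=. (3,1)=. (4,0)=* -> step gives (1,1)='*' but target has '.' -> reject
  (2,2)=. (3,1)=* (4,0)=. -> step gives (1,1)='*' but target has '.' -> reject
  (2,2)=. (3,1)=* (4,0)=* -> step gives (1,1)='*' but target has '.' -> reject
  (2,2)=* (3,1)=. (4,0)=. -> step gives (4,0)='.' but target has '*' -> reject
  (2,2)=* (3,1)=. (4,0)=* -> step gives (3,1)='.' but target has '*' -> reject
  (2,2)=* (3,1)=* (4,0)=. -> step reproduces the target at every cell -> ACCEPT
  (2,2)=* (3,1)=* (4,0)=* -> step gives (3,0)='*' but target has '.' -> reject
Unique solution: (2,2)=live, (3,1)=live, (4,0)=dead.
Check: live-neighbor counts of every cell in the completed generation 0:
2332
2464
3553
2353
3443
1231
Applying B3/S23 to generation 0 with these counts gives:
.***
*...
*..*
.*.*
*..*
.**.
which matches the target exactly.

Answer: ..**
**.*
*.**
.*.*
..*.
**.*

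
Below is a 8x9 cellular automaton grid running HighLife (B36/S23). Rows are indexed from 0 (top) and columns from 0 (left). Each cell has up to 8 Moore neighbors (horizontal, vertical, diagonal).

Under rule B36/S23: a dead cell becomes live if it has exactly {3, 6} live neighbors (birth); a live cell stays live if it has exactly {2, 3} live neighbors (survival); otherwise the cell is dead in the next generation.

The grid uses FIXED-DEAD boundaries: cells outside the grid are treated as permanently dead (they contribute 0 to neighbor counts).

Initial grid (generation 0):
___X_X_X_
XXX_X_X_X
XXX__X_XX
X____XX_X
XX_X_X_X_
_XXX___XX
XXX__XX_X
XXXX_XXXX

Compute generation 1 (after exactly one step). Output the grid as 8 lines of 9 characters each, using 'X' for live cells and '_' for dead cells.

Simulating step by step:
Generation 0 (given above): 43 live cells
Generation 1: 29 live cells
(generation 1 grid is the final answer)

Answer: _XXXXXXX_
X___X___X
__XXX___X
_X___X__X
X__X_X___
___X_X__X
_____X___
X__XXX__X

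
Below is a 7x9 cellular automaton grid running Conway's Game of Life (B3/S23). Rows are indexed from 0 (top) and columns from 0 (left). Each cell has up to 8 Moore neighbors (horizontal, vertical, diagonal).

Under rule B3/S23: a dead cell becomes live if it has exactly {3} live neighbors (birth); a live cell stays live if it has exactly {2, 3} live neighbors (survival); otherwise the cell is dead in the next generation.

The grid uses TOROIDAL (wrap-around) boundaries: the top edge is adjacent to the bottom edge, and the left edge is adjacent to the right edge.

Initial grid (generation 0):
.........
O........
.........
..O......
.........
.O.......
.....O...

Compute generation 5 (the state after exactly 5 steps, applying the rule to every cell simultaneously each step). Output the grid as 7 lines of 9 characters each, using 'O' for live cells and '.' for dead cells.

Answer: .........
.........
.........
.........
.........
.........
.........

Derivation:
Simulating step by step:
Generation 0 (given above): 4 live cells
Generation 1: 0 live cells
.........
.........
.........
.........
.........
.........
.........
Generation 2: 0 live cells
.........
.........
.........
.........
.........
.........
.........
Generation 3: 0 live cells
.........
.........
.........
.........
.........
.........
.........
Generation 4: 0 live cells
.........
.........
.........
.........
.........
.........
.........
Generation 5: 0 live cells
(generation 5 grid is the final answer)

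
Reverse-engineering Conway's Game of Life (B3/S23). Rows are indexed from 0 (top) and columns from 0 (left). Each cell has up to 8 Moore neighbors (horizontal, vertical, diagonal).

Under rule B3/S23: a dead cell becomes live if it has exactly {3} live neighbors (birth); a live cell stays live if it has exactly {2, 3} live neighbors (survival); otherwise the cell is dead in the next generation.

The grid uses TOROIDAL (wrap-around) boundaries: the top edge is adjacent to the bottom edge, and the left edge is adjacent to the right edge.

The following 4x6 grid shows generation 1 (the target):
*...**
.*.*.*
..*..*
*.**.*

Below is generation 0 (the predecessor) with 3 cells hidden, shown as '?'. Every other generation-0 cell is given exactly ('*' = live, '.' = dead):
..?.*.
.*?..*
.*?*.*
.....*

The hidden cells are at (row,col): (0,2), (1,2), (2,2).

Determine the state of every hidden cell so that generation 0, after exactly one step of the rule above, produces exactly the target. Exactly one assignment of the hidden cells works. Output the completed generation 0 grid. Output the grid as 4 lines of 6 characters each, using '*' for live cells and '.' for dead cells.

Answer: ..*.*.
.*...*
.*.*.*
.....*

Derivation:
Hidden generation-0 cells (in order): (0,2), (1,2), (2,2).
A hidden cell only influences target cells in its own 3x3 neighborhood. Try each of the 2^3 = 8 assignments, step the completed generation 0 forward once under B3/S23, and compare with the target:
  (0,2)=. (1,2)=. (2,2)=. -> step gives (1,1)='.' but target has '*' -> reject
  (0,2)=. (1,2)=. (2,2)=* -> step gives (2,1)='*' but target has '.' -> reject
  (0,2)=. (1,2)=* (2,2)=. -> step gives (1,2)='*' but target has '.' -> reject
  (0,2)=. (1,2)=* (2,2)=* -> step gives (1,3)='.' but target has '*' -> reject
  (0,2)=* (1,2)=. (2,2)=. -> step reproduces the target at every cell -> ACCEPT
  (0,2)=* (1,2)=. (2,2)=* -> step gives (1,3)='.' but target has '*' -> reject
  (0,2)=* (1,2)=* (2,2)=. -> step gives (0,1)='*' but target has '.' -> reject
  (0,2)=* (1,2)=* (2,2)=* -> step gives (0,1)='*' but target has '.' -> reject
Unique solution: (0,2)=live, (1,2)=dead, (2,2)=dead.
Check: live-neighbor counts of every cell in the completed generation 0:
321223
424342
513042
323342
Applying B3/S23 to generation 0 with these counts gives:
*...**
.*.*.*
..*..*
*.**.*
which matches the target exactly.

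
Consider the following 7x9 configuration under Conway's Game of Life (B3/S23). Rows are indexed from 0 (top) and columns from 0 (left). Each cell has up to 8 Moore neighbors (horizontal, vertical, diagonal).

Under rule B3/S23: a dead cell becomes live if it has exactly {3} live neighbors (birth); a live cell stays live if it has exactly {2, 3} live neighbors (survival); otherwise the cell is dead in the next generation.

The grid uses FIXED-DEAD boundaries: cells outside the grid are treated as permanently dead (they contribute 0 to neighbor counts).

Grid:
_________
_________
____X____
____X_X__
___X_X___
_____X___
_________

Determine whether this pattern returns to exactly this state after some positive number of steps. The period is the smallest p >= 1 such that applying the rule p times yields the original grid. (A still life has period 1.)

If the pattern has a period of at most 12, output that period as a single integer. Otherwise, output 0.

Answer: 2

Derivation:
Simulating and comparing each generation to the original:
Gen 0 (original, given above): 6 live cells
Gen 1: 6 live cells, differs from original
Gen 2: 6 live cells, MATCHES original -> period = 2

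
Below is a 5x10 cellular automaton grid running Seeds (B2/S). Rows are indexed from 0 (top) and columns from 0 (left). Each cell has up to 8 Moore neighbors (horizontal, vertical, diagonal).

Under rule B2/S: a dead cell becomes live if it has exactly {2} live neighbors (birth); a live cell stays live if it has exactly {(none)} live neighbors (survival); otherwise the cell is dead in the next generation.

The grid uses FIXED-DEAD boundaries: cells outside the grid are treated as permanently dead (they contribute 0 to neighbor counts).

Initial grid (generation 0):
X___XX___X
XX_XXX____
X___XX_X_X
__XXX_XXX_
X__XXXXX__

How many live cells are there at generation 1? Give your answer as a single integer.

Answer: 7

Derivation:
Simulating step by step:
Generation 0 (given above): 26 live cells
Generation 1: 7 live cells
__X___X___
__X______X
__________
X________X
_X________
Population at generation 1: 7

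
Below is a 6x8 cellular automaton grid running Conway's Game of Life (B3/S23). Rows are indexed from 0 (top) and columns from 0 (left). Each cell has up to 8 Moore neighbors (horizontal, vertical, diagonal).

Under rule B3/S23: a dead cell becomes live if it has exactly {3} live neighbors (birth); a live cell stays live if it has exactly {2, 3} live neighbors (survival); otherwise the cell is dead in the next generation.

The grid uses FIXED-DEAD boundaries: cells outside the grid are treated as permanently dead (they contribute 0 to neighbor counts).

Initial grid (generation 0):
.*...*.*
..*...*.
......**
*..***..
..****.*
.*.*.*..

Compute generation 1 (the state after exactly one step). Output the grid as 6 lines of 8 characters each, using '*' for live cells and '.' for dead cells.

Answer: ......*.
.....*..
...**.**
..*....*
.*......
...*.**.

Derivation:
Simulating step by step:
Generation 0 (given above): 19 live cells
Generation 1: 12 live cells
(generation 1 grid is the final answer)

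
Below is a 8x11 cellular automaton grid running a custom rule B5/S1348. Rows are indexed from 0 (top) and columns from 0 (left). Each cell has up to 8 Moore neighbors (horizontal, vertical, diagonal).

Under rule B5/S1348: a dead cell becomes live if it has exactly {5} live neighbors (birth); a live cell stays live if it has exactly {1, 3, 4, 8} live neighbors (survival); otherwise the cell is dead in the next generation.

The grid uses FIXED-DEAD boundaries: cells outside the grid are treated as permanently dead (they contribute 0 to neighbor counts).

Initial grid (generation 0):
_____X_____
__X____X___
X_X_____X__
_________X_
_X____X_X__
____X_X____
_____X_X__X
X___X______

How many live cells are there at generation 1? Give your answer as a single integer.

Answer: 10

Derivation:
Simulating step by step:
Generation 0 (given above): 17 live cells
Generation 1: 10 live cells
___________
__X____X___
__X________
___________
______X_X__
____X_X____
_____X_X___
____X______
Population at generation 1: 10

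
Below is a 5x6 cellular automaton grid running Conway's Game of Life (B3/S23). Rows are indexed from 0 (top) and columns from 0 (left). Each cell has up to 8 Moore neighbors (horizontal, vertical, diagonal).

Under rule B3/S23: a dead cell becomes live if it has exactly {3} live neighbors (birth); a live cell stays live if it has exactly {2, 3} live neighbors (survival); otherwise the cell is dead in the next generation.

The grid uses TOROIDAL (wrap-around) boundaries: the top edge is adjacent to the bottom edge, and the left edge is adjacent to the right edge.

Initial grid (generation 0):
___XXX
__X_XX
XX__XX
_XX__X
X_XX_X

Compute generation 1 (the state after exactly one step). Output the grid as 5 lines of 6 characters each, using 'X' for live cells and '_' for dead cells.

Simulating step by step:
Generation 0 (given above): 17 live cells
Generation 1: 3 live cells
(generation 1 grid is the final answer)

Answer: _X____
_XX___
______
______
______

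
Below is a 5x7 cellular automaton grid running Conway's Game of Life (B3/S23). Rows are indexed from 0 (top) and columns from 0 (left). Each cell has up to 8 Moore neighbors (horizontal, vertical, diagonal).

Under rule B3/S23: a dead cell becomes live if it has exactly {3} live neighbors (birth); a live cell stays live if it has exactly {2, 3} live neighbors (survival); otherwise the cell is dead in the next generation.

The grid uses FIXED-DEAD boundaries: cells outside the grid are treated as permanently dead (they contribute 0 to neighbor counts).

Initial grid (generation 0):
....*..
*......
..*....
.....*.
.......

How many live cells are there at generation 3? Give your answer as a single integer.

Answer: 0

Derivation:
Simulating step by step:
Generation 0 (given above): 4 live cells
Generation 1: 0 live cells
.......
.......
.......
.......
.......
Generation 2: 0 live cells
.......
.......
.......
.......
.......
Generation 3: 0 live cells
.......
.......
.......
.......
.......
Population at generation 3: 0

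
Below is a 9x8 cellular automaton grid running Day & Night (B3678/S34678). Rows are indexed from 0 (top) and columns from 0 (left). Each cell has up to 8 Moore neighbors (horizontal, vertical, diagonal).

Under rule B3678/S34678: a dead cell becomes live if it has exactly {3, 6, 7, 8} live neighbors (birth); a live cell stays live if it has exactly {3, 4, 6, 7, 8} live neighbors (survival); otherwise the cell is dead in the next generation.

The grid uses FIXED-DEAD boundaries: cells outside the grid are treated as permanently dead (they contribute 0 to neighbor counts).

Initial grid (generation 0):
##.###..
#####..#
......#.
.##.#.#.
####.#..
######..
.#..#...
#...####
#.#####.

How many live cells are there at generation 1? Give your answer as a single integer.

Answer: 37

Derivation:
Simulating step by step:
Generation 0 (given above): 40 live cells
Generation 1: 37 live cells
##.##...
#####.#.
#...#..#
###.....
#######.
###..#..
.#...#..
..#..##.
.#.##.##
Population at generation 1: 37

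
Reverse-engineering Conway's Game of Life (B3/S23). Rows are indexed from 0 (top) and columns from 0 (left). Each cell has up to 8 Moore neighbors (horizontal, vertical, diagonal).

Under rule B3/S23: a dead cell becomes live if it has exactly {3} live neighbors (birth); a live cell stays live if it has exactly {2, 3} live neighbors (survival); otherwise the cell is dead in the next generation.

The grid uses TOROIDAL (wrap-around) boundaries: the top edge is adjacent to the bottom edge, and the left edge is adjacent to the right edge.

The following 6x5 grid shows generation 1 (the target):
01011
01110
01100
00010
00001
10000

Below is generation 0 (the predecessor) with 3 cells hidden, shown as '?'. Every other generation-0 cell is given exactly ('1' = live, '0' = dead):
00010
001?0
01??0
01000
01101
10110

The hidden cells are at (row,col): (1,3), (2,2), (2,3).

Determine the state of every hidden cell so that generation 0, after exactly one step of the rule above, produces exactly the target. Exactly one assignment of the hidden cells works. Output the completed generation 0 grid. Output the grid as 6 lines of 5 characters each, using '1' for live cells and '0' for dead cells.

Hidden generation-0 cells (in order): (1,3), (2,2), (2,3).
A hidden cell only influences target cells in its own 3x3 neighborhood. Try each of the 2^3 = 8 assignments, step the completed generation 0 forward once under B3/S23, and compare with the target:
  (1,3)=0 (2,2)=0 (2,3)=0 -> step gives (1,1)='0' but target has '1' -> reject
  (1,3)=0 (2,2)=0 (2,3)=1 -> step gives (1,1)='0' but target has '1' -> reject
  (1,3)=0 (2,2)=1 (2,3)=0 -> step reproduces the target at every cell -> ACCEPT
  (1,3)=0 (2,2)=1 (2,3)=1 -> step gives (1,2)='0' but target has '1' -> reject
  (1,3)=1 (2,2)=0 (2,3)=0 -> step gives (0,3)='0' but target has '1' -> reject
  (1,3)=1 (2,2)=0 (2,3)=1 -> step gives (0,3)='0' but target has '1' -> reject
  (1,3)=1 (2,2)=1 (2,3)=0 -> step gives (0,3)='0' but target has '1' -> reject
  (1,3)=1 (2,2)=1 (2,3)=1 -> step gives (0,3)='0' but target has '1' -> reject
Unique solution: (1,3)=dead, (2,2)=live, (2,3)=dead.
Check: live-neighbor counts of every cell in the completed generation 0:
13433
13331
23320
44531
44442
24444
Applying B3/S23 to generation 0 with these counts gives:
01011
01110
01100
00010
00001
10000
which matches the target exactly.

Answer: 00010
00100
01100
01000
01101
10110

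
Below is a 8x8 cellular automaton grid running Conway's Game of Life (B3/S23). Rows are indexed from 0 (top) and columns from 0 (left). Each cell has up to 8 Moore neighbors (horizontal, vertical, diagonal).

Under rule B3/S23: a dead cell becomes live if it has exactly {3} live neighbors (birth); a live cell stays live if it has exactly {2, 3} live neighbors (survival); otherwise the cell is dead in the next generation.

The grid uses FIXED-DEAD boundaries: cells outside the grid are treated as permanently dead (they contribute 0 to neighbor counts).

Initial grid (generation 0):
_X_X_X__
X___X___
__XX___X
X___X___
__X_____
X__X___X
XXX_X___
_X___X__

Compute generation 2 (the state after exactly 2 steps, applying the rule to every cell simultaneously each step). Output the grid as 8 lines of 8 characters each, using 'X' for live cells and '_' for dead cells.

Answer: ________
__X_XX__
XX_XX___
XX__X___
XX_X____
X_______
X___X___
X_X_____

Derivation:
Simulating step by step:
Generation 0 (given above): 20 live cells
Generation 1: 19 live cells
____X___
_X__X___
_X_XX___
_XX_____
_X_X____
X__X____
X_XXX___
XXX_____
Generation 2: 18 live cells
(generation 2 grid is the final answer)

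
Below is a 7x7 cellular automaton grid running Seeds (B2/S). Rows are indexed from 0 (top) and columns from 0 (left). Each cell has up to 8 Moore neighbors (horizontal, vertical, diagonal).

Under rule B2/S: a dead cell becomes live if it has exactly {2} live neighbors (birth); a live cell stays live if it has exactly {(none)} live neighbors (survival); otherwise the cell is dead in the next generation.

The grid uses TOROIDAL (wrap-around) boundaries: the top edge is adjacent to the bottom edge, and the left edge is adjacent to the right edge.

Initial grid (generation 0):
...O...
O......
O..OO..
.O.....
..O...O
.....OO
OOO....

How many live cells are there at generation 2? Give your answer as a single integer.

Simulating step by step:
Generation 0 (given above): 13 live cells
Generation 1: 14 live cells
......O
.OO...O
..O...O
....OOO
.O.....
...O...
...OOO.
Generation 2: 13 live cells
.O.....
...O...
....O..
.OOO...
O.OO..O
.....O.
..O...O
Population at generation 2: 13

Answer: 13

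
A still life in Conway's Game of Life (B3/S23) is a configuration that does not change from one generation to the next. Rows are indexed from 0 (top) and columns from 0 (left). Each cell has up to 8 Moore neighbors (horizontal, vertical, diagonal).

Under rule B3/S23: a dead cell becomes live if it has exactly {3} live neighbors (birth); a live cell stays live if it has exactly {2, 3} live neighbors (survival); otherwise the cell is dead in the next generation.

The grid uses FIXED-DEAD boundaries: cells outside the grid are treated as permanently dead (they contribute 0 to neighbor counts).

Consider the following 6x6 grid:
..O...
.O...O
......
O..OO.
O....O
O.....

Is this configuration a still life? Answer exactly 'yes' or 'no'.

Compute generation 1 and compare to generation 0 (given above):
Generation 1:
......
......
....O.
....O.
OO..O.
......
Cell (0,2) differs: gen0=1 vs gen1=0 -> NOT a still life.

Answer: no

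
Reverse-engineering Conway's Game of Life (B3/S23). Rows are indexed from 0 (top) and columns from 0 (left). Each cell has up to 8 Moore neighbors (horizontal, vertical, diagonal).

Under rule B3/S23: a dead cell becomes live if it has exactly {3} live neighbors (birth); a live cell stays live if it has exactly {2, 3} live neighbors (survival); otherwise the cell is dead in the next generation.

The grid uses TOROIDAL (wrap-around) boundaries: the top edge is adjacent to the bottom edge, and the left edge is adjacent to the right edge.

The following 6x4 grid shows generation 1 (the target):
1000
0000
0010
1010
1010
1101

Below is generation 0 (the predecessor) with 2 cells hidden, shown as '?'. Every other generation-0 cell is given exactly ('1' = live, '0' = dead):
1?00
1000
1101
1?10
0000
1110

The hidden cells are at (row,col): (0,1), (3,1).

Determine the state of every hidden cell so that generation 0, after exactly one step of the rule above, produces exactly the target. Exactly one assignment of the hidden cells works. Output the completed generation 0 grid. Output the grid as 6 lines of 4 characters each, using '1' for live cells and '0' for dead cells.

Answer: 1000
1000
1101
1010
0000
1110

Derivation:
Hidden generation-0 cells (in order): (0,1), (3,1).
A hidden cell only influences target cells in its own 3x3 neighborhood. Try each of the 2^2 = 4 assignments, step the completed generation 0 forward once under B3/S23, and compare with the target:
  (0,1)=0 (3,1)=0 -> step reproduces the target at every cell -> ACCEPT
  (0,1)=0 (3,1)=1 -> step gives (2,2)='0' but target has '1' -> reject
  (0,1)=1 (3,1)=0 -> step gives (0,0)='0' but target has '1' -> reject
  (0,1)=1 (3,1)=1 -> step gives (0,0)='0' but target has '1' -> reject
Unique solution: (0,1)=dead, (3,1)=dead.
Check: live-neighbor counts of every cell in the completed generation 0:
3524
4424
4434
3424
3534
2313
Applying B3/S23 to generation 0 with these counts gives:
1000
0000
0010
1010
1010
1101
which matches the target exactly.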